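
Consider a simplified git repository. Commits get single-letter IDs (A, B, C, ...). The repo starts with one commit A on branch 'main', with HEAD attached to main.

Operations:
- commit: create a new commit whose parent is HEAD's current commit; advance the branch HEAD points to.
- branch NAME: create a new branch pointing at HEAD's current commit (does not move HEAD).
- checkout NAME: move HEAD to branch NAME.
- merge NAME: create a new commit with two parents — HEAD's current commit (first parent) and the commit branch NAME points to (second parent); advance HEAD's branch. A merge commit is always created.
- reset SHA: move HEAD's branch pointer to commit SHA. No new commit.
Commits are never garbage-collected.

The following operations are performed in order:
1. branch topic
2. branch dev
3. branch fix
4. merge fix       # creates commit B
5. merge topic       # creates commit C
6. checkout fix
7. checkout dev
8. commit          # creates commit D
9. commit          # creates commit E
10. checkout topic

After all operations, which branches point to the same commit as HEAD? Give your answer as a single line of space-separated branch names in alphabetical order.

After op 1 (branch): HEAD=main@A [main=A topic=A]
After op 2 (branch): HEAD=main@A [dev=A main=A topic=A]
After op 3 (branch): HEAD=main@A [dev=A fix=A main=A topic=A]
After op 4 (merge): HEAD=main@B [dev=A fix=A main=B topic=A]
After op 5 (merge): HEAD=main@C [dev=A fix=A main=C topic=A]
After op 6 (checkout): HEAD=fix@A [dev=A fix=A main=C topic=A]
After op 7 (checkout): HEAD=dev@A [dev=A fix=A main=C topic=A]
After op 8 (commit): HEAD=dev@D [dev=D fix=A main=C topic=A]
After op 9 (commit): HEAD=dev@E [dev=E fix=A main=C topic=A]
After op 10 (checkout): HEAD=topic@A [dev=E fix=A main=C topic=A]

Answer: fix topic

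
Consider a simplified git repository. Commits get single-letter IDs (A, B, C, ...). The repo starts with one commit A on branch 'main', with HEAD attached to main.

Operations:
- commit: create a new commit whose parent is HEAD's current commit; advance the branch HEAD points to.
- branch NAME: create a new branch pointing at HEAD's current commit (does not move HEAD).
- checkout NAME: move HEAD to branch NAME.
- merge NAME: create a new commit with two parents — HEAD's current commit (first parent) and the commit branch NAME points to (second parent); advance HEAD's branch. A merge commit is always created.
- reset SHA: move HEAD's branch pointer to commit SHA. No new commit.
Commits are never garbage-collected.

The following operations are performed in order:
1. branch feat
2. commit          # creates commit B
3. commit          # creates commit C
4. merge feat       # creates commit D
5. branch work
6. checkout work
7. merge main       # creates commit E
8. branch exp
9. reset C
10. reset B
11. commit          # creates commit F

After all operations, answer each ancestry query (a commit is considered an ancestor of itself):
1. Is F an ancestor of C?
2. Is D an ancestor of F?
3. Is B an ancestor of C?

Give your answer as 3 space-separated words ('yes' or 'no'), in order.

Answer: no no yes

Derivation:
After op 1 (branch): HEAD=main@A [feat=A main=A]
After op 2 (commit): HEAD=main@B [feat=A main=B]
After op 3 (commit): HEAD=main@C [feat=A main=C]
After op 4 (merge): HEAD=main@D [feat=A main=D]
After op 5 (branch): HEAD=main@D [feat=A main=D work=D]
After op 6 (checkout): HEAD=work@D [feat=A main=D work=D]
After op 7 (merge): HEAD=work@E [feat=A main=D work=E]
After op 8 (branch): HEAD=work@E [exp=E feat=A main=D work=E]
After op 9 (reset): HEAD=work@C [exp=E feat=A main=D work=C]
After op 10 (reset): HEAD=work@B [exp=E feat=A main=D work=B]
After op 11 (commit): HEAD=work@F [exp=E feat=A main=D work=F]
ancestors(C) = {A,B,C}; F in? no
ancestors(F) = {A,B,F}; D in? no
ancestors(C) = {A,B,C}; B in? yes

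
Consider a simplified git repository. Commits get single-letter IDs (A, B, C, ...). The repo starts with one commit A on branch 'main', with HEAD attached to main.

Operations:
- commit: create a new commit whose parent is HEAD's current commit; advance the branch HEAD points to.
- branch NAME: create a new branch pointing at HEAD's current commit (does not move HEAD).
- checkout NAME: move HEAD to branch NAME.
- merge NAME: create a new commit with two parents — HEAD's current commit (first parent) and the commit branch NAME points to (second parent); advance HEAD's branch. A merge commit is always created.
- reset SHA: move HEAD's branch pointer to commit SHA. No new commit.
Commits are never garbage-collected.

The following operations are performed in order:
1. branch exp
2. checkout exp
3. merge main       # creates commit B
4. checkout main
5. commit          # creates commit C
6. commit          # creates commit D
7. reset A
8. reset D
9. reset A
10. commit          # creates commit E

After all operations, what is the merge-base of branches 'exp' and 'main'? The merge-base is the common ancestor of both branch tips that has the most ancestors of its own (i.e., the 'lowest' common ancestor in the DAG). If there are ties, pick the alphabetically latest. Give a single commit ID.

After op 1 (branch): HEAD=main@A [exp=A main=A]
After op 2 (checkout): HEAD=exp@A [exp=A main=A]
After op 3 (merge): HEAD=exp@B [exp=B main=A]
After op 4 (checkout): HEAD=main@A [exp=B main=A]
After op 5 (commit): HEAD=main@C [exp=B main=C]
After op 6 (commit): HEAD=main@D [exp=B main=D]
After op 7 (reset): HEAD=main@A [exp=B main=A]
After op 8 (reset): HEAD=main@D [exp=B main=D]
After op 9 (reset): HEAD=main@A [exp=B main=A]
After op 10 (commit): HEAD=main@E [exp=B main=E]
ancestors(exp=B): ['A', 'B']
ancestors(main=E): ['A', 'E']
common: ['A']

Answer: A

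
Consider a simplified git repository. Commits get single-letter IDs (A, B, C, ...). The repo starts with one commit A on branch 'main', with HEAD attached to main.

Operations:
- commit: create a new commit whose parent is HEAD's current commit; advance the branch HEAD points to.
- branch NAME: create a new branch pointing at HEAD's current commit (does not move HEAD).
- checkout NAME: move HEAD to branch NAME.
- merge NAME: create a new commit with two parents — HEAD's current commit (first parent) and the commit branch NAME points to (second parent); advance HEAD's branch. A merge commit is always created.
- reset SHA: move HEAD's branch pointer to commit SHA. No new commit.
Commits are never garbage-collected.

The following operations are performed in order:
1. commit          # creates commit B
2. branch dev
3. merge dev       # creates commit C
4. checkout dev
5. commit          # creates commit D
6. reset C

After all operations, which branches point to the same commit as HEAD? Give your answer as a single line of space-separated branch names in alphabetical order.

Answer: dev main

Derivation:
After op 1 (commit): HEAD=main@B [main=B]
After op 2 (branch): HEAD=main@B [dev=B main=B]
After op 3 (merge): HEAD=main@C [dev=B main=C]
After op 4 (checkout): HEAD=dev@B [dev=B main=C]
After op 5 (commit): HEAD=dev@D [dev=D main=C]
After op 6 (reset): HEAD=dev@C [dev=C main=C]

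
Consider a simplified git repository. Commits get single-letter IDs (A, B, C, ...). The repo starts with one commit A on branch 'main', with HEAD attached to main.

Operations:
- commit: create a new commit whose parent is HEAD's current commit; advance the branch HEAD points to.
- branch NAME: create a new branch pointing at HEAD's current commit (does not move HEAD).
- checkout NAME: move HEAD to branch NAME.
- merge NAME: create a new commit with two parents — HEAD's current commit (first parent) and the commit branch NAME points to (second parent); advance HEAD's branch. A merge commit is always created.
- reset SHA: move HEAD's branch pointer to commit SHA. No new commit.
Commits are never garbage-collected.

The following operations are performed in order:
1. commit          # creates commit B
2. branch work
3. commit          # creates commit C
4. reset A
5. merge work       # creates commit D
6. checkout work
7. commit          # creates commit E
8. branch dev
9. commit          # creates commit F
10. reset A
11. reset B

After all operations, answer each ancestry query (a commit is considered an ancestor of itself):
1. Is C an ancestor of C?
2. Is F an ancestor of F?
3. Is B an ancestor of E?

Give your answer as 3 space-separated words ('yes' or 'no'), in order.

Answer: yes yes yes

Derivation:
After op 1 (commit): HEAD=main@B [main=B]
After op 2 (branch): HEAD=main@B [main=B work=B]
After op 3 (commit): HEAD=main@C [main=C work=B]
After op 4 (reset): HEAD=main@A [main=A work=B]
After op 5 (merge): HEAD=main@D [main=D work=B]
After op 6 (checkout): HEAD=work@B [main=D work=B]
After op 7 (commit): HEAD=work@E [main=D work=E]
After op 8 (branch): HEAD=work@E [dev=E main=D work=E]
After op 9 (commit): HEAD=work@F [dev=E main=D work=F]
After op 10 (reset): HEAD=work@A [dev=E main=D work=A]
After op 11 (reset): HEAD=work@B [dev=E main=D work=B]
ancestors(C) = {A,B,C}; C in? yes
ancestors(F) = {A,B,E,F}; F in? yes
ancestors(E) = {A,B,E}; B in? yes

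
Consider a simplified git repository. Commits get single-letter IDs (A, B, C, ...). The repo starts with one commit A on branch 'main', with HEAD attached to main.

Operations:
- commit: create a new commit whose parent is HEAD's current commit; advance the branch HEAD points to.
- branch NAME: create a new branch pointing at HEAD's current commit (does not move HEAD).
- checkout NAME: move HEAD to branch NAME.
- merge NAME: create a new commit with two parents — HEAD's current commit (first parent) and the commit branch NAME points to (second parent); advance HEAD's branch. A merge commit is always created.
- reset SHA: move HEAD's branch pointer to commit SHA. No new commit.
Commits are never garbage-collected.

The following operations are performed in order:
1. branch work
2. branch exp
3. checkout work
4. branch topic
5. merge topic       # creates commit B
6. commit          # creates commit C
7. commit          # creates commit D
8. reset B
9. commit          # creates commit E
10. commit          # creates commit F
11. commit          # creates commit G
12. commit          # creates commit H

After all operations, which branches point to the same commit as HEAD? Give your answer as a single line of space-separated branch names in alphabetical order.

Answer: work

Derivation:
After op 1 (branch): HEAD=main@A [main=A work=A]
After op 2 (branch): HEAD=main@A [exp=A main=A work=A]
After op 3 (checkout): HEAD=work@A [exp=A main=A work=A]
After op 4 (branch): HEAD=work@A [exp=A main=A topic=A work=A]
After op 5 (merge): HEAD=work@B [exp=A main=A topic=A work=B]
After op 6 (commit): HEAD=work@C [exp=A main=A topic=A work=C]
After op 7 (commit): HEAD=work@D [exp=A main=A topic=A work=D]
After op 8 (reset): HEAD=work@B [exp=A main=A topic=A work=B]
After op 9 (commit): HEAD=work@E [exp=A main=A topic=A work=E]
After op 10 (commit): HEAD=work@F [exp=A main=A topic=A work=F]
After op 11 (commit): HEAD=work@G [exp=A main=A topic=A work=G]
After op 12 (commit): HEAD=work@H [exp=A main=A topic=A work=H]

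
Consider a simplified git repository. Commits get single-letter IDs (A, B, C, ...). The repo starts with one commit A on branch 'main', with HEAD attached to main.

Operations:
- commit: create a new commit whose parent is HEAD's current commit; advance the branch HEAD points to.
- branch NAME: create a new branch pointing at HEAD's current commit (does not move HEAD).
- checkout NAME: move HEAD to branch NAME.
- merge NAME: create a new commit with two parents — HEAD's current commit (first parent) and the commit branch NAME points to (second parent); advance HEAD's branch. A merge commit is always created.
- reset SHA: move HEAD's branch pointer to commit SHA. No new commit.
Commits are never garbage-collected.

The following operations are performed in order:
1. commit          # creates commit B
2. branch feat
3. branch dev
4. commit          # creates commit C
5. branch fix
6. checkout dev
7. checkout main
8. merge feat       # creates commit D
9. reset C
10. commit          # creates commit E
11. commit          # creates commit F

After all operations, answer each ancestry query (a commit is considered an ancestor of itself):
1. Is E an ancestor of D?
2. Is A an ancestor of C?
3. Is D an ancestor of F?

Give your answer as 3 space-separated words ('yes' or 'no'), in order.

Answer: no yes no

Derivation:
After op 1 (commit): HEAD=main@B [main=B]
After op 2 (branch): HEAD=main@B [feat=B main=B]
After op 3 (branch): HEAD=main@B [dev=B feat=B main=B]
After op 4 (commit): HEAD=main@C [dev=B feat=B main=C]
After op 5 (branch): HEAD=main@C [dev=B feat=B fix=C main=C]
After op 6 (checkout): HEAD=dev@B [dev=B feat=B fix=C main=C]
After op 7 (checkout): HEAD=main@C [dev=B feat=B fix=C main=C]
After op 8 (merge): HEAD=main@D [dev=B feat=B fix=C main=D]
After op 9 (reset): HEAD=main@C [dev=B feat=B fix=C main=C]
After op 10 (commit): HEAD=main@E [dev=B feat=B fix=C main=E]
After op 11 (commit): HEAD=main@F [dev=B feat=B fix=C main=F]
ancestors(D) = {A,B,C,D}; E in? no
ancestors(C) = {A,B,C}; A in? yes
ancestors(F) = {A,B,C,E,F}; D in? no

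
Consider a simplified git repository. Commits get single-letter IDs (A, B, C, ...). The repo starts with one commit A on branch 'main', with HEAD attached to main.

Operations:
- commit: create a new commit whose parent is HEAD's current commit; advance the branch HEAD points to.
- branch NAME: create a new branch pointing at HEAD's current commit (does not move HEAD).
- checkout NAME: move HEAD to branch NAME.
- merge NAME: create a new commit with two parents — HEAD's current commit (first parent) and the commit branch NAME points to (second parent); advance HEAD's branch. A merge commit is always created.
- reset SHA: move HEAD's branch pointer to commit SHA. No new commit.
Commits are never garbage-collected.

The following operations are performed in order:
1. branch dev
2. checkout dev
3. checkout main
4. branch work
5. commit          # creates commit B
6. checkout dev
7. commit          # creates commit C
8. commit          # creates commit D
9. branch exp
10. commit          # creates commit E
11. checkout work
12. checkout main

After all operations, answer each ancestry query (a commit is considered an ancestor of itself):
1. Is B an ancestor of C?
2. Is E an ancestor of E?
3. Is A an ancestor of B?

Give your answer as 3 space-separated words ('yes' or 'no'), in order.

After op 1 (branch): HEAD=main@A [dev=A main=A]
After op 2 (checkout): HEAD=dev@A [dev=A main=A]
After op 3 (checkout): HEAD=main@A [dev=A main=A]
After op 4 (branch): HEAD=main@A [dev=A main=A work=A]
After op 5 (commit): HEAD=main@B [dev=A main=B work=A]
After op 6 (checkout): HEAD=dev@A [dev=A main=B work=A]
After op 7 (commit): HEAD=dev@C [dev=C main=B work=A]
After op 8 (commit): HEAD=dev@D [dev=D main=B work=A]
After op 9 (branch): HEAD=dev@D [dev=D exp=D main=B work=A]
After op 10 (commit): HEAD=dev@E [dev=E exp=D main=B work=A]
After op 11 (checkout): HEAD=work@A [dev=E exp=D main=B work=A]
After op 12 (checkout): HEAD=main@B [dev=E exp=D main=B work=A]
ancestors(C) = {A,C}; B in? no
ancestors(E) = {A,C,D,E}; E in? yes
ancestors(B) = {A,B}; A in? yes

Answer: no yes yes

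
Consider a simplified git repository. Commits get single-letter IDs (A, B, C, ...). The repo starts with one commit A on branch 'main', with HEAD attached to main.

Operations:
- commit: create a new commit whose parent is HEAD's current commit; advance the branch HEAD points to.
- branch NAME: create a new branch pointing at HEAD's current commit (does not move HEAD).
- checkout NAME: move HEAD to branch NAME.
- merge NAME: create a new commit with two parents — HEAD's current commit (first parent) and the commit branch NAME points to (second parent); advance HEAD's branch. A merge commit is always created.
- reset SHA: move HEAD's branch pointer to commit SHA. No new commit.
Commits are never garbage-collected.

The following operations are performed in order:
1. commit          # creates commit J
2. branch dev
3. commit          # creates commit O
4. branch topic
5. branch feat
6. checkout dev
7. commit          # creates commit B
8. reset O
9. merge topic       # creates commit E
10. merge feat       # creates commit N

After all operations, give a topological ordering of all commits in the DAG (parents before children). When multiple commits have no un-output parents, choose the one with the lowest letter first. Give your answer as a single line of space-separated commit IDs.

After op 1 (commit): HEAD=main@J [main=J]
After op 2 (branch): HEAD=main@J [dev=J main=J]
After op 3 (commit): HEAD=main@O [dev=J main=O]
After op 4 (branch): HEAD=main@O [dev=J main=O topic=O]
After op 5 (branch): HEAD=main@O [dev=J feat=O main=O topic=O]
After op 6 (checkout): HEAD=dev@J [dev=J feat=O main=O topic=O]
After op 7 (commit): HEAD=dev@B [dev=B feat=O main=O topic=O]
After op 8 (reset): HEAD=dev@O [dev=O feat=O main=O topic=O]
After op 9 (merge): HEAD=dev@E [dev=E feat=O main=O topic=O]
After op 10 (merge): HEAD=dev@N [dev=N feat=O main=O topic=O]
commit A: parents=[]
commit B: parents=['J']
commit E: parents=['O', 'O']
commit J: parents=['A']
commit N: parents=['E', 'O']
commit O: parents=['J']

Answer: A J B O E N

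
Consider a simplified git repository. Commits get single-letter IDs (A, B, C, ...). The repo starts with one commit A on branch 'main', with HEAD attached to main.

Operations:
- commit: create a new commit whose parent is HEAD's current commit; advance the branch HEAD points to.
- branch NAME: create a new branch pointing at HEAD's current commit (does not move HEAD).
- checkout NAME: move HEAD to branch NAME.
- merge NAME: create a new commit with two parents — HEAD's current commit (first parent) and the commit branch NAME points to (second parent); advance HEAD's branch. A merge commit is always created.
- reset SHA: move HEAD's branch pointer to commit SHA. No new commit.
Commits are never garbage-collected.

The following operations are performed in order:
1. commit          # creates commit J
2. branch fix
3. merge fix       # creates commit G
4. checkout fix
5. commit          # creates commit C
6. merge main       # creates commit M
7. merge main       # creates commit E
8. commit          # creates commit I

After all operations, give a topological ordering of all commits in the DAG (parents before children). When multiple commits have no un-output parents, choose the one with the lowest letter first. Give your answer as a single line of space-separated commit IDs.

Answer: A J C G M E I

Derivation:
After op 1 (commit): HEAD=main@J [main=J]
After op 2 (branch): HEAD=main@J [fix=J main=J]
After op 3 (merge): HEAD=main@G [fix=J main=G]
After op 4 (checkout): HEAD=fix@J [fix=J main=G]
After op 5 (commit): HEAD=fix@C [fix=C main=G]
After op 6 (merge): HEAD=fix@M [fix=M main=G]
After op 7 (merge): HEAD=fix@E [fix=E main=G]
After op 8 (commit): HEAD=fix@I [fix=I main=G]
commit A: parents=[]
commit C: parents=['J']
commit E: parents=['M', 'G']
commit G: parents=['J', 'J']
commit I: parents=['E']
commit J: parents=['A']
commit M: parents=['C', 'G']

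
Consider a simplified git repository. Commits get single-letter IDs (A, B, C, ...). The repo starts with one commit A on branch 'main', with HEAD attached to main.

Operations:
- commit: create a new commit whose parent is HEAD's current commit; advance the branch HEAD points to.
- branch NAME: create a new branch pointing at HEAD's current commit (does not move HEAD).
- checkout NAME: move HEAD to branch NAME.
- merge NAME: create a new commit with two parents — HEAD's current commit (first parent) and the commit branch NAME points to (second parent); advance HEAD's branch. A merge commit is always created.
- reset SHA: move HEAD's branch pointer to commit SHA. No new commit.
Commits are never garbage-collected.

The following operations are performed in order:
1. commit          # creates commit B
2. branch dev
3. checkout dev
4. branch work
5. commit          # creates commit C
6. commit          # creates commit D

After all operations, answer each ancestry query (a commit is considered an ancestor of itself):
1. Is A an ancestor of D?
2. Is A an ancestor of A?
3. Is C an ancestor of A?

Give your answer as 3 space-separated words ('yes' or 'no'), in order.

After op 1 (commit): HEAD=main@B [main=B]
After op 2 (branch): HEAD=main@B [dev=B main=B]
After op 3 (checkout): HEAD=dev@B [dev=B main=B]
After op 4 (branch): HEAD=dev@B [dev=B main=B work=B]
After op 5 (commit): HEAD=dev@C [dev=C main=B work=B]
After op 6 (commit): HEAD=dev@D [dev=D main=B work=B]
ancestors(D) = {A,B,C,D}; A in? yes
ancestors(A) = {A}; A in? yes
ancestors(A) = {A}; C in? no

Answer: yes yes no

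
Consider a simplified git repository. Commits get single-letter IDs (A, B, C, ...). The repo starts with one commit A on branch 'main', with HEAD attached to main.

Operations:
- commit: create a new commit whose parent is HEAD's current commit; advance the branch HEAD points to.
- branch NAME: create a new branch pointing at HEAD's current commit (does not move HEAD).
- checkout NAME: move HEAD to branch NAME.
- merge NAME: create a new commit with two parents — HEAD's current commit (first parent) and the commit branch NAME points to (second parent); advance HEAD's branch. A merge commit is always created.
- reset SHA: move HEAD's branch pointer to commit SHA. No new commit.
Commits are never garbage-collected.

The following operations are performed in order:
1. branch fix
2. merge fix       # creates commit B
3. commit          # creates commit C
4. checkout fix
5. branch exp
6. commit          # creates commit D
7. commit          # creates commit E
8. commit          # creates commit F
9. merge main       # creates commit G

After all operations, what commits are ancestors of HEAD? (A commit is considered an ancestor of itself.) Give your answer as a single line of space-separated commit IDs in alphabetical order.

After op 1 (branch): HEAD=main@A [fix=A main=A]
After op 2 (merge): HEAD=main@B [fix=A main=B]
After op 3 (commit): HEAD=main@C [fix=A main=C]
After op 4 (checkout): HEAD=fix@A [fix=A main=C]
After op 5 (branch): HEAD=fix@A [exp=A fix=A main=C]
After op 6 (commit): HEAD=fix@D [exp=A fix=D main=C]
After op 7 (commit): HEAD=fix@E [exp=A fix=E main=C]
After op 8 (commit): HEAD=fix@F [exp=A fix=F main=C]
After op 9 (merge): HEAD=fix@G [exp=A fix=G main=C]

Answer: A B C D E F G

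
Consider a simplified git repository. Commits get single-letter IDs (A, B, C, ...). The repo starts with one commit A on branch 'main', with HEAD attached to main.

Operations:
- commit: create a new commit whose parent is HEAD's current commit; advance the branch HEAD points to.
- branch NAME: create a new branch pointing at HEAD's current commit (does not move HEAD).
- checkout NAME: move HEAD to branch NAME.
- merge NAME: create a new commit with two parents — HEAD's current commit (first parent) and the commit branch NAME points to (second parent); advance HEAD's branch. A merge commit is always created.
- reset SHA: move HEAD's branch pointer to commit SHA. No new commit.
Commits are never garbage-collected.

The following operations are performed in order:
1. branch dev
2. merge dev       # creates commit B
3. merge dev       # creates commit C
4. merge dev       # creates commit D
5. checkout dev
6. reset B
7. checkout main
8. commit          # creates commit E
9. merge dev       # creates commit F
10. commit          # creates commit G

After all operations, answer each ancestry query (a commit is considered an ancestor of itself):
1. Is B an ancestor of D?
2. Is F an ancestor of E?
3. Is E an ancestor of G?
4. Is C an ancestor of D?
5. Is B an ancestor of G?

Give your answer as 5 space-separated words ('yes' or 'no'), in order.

After op 1 (branch): HEAD=main@A [dev=A main=A]
After op 2 (merge): HEAD=main@B [dev=A main=B]
After op 3 (merge): HEAD=main@C [dev=A main=C]
After op 4 (merge): HEAD=main@D [dev=A main=D]
After op 5 (checkout): HEAD=dev@A [dev=A main=D]
After op 6 (reset): HEAD=dev@B [dev=B main=D]
After op 7 (checkout): HEAD=main@D [dev=B main=D]
After op 8 (commit): HEAD=main@E [dev=B main=E]
After op 9 (merge): HEAD=main@F [dev=B main=F]
After op 10 (commit): HEAD=main@G [dev=B main=G]
ancestors(D) = {A,B,C,D}; B in? yes
ancestors(E) = {A,B,C,D,E}; F in? no
ancestors(G) = {A,B,C,D,E,F,G}; E in? yes
ancestors(D) = {A,B,C,D}; C in? yes
ancestors(G) = {A,B,C,D,E,F,G}; B in? yes

Answer: yes no yes yes yes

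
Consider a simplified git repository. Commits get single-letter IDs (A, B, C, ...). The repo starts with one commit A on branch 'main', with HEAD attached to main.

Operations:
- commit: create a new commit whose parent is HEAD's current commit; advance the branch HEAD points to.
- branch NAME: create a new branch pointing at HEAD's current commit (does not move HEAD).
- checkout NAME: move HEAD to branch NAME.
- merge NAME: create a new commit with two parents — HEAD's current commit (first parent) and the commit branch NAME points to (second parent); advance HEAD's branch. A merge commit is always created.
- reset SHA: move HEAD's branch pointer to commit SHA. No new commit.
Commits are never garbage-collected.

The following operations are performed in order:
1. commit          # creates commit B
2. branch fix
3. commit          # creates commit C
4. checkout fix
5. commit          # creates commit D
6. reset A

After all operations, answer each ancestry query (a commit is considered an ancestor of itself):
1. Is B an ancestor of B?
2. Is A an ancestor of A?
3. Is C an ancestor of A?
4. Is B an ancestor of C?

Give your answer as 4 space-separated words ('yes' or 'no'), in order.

Answer: yes yes no yes

Derivation:
After op 1 (commit): HEAD=main@B [main=B]
After op 2 (branch): HEAD=main@B [fix=B main=B]
After op 3 (commit): HEAD=main@C [fix=B main=C]
After op 4 (checkout): HEAD=fix@B [fix=B main=C]
After op 5 (commit): HEAD=fix@D [fix=D main=C]
After op 6 (reset): HEAD=fix@A [fix=A main=C]
ancestors(B) = {A,B}; B in? yes
ancestors(A) = {A}; A in? yes
ancestors(A) = {A}; C in? no
ancestors(C) = {A,B,C}; B in? yes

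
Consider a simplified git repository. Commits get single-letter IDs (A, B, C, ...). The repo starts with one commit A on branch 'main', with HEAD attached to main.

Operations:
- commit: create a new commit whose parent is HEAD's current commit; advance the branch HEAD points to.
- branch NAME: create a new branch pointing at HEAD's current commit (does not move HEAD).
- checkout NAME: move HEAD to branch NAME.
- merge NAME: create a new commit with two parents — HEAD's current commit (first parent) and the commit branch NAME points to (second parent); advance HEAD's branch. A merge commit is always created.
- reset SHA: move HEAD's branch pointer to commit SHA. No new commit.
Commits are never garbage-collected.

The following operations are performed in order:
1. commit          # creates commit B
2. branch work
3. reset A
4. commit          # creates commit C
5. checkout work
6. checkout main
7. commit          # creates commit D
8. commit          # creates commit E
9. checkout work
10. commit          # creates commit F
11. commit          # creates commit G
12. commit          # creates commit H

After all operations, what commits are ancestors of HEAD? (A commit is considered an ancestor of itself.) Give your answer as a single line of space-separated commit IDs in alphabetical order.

Answer: A B F G H

Derivation:
After op 1 (commit): HEAD=main@B [main=B]
After op 2 (branch): HEAD=main@B [main=B work=B]
After op 3 (reset): HEAD=main@A [main=A work=B]
After op 4 (commit): HEAD=main@C [main=C work=B]
After op 5 (checkout): HEAD=work@B [main=C work=B]
After op 6 (checkout): HEAD=main@C [main=C work=B]
After op 7 (commit): HEAD=main@D [main=D work=B]
After op 8 (commit): HEAD=main@E [main=E work=B]
After op 9 (checkout): HEAD=work@B [main=E work=B]
After op 10 (commit): HEAD=work@F [main=E work=F]
After op 11 (commit): HEAD=work@G [main=E work=G]
After op 12 (commit): HEAD=work@H [main=E work=H]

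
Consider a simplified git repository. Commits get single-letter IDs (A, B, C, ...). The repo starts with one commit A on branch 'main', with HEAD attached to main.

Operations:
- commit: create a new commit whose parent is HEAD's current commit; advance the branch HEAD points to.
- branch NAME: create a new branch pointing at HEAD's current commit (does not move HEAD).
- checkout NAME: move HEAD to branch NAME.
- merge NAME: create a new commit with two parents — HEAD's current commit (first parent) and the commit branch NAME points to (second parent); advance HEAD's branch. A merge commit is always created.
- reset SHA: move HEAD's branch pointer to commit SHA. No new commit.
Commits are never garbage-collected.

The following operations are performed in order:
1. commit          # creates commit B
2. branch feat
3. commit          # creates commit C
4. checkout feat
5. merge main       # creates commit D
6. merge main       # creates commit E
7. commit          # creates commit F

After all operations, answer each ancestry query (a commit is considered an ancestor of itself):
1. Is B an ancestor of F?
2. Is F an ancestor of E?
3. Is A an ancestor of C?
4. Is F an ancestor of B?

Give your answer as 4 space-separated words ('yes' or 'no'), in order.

After op 1 (commit): HEAD=main@B [main=B]
After op 2 (branch): HEAD=main@B [feat=B main=B]
After op 3 (commit): HEAD=main@C [feat=B main=C]
After op 4 (checkout): HEAD=feat@B [feat=B main=C]
After op 5 (merge): HEAD=feat@D [feat=D main=C]
After op 6 (merge): HEAD=feat@E [feat=E main=C]
After op 7 (commit): HEAD=feat@F [feat=F main=C]
ancestors(F) = {A,B,C,D,E,F}; B in? yes
ancestors(E) = {A,B,C,D,E}; F in? no
ancestors(C) = {A,B,C}; A in? yes
ancestors(B) = {A,B}; F in? no

Answer: yes no yes no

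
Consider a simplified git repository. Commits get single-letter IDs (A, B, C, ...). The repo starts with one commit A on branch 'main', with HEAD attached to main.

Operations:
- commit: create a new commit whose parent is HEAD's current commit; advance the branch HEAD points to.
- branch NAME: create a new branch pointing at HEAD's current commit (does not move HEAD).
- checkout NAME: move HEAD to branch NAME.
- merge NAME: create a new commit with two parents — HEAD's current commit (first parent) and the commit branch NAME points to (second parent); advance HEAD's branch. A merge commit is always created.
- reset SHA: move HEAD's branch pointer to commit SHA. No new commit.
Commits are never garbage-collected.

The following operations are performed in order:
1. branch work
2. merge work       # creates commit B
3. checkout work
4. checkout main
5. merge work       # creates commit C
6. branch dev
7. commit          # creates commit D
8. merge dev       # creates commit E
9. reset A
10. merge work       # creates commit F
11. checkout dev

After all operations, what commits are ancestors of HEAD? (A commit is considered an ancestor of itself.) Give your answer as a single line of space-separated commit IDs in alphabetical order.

After op 1 (branch): HEAD=main@A [main=A work=A]
After op 2 (merge): HEAD=main@B [main=B work=A]
After op 3 (checkout): HEAD=work@A [main=B work=A]
After op 4 (checkout): HEAD=main@B [main=B work=A]
After op 5 (merge): HEAD=main@C [main=C work=A]
After op 6 (branch): HEAD=main@C [dev=C main=C work=A]
After op 7 (commit): HEAD=main@D [dev=C main=D work=A]
After op 8 (merge): HEAD=main@E [dev=C main=E work=A]
After op 9 (reset): HEAD=main@A [dev=C main=A work=A]
After op 10 (merge): HEAD=main@F [dev=C main=F work=A]
After op 11 (checkout): HEAD=dev@C [dev=C main=F work=A]

Answer: A B C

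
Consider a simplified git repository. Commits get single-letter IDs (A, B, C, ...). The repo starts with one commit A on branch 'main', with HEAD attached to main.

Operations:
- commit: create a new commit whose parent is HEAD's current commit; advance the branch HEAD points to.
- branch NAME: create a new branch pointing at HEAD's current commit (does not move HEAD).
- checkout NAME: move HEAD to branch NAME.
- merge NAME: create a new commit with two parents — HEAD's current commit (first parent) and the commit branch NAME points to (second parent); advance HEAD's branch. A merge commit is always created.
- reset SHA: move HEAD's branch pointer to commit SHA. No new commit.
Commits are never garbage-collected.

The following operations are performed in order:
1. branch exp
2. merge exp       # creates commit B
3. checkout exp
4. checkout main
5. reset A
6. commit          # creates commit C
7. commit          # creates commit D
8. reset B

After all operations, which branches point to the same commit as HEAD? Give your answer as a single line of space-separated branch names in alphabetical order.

Answer: main

Derivation:
After op 1 (branch): HEAD=main@A [exp=A main=A]
After op 2 (merge): HEAD=main@B [exp=A main=B]
After op 3 (checkout): HEAD=exp@A [exp=A main=B]
After op 4 (checkout): HEAD=main@B [exp=A main=B]
After op 5 (reset): HEAD=main@A [exp=A main=A]
After op 6 (commit): HEAD=main@C [exp=A main=C]
After op 7 (commit): HEAD=main@D [exp=A main=D]
After op 8 (reset): HEAD=main@B [exp=A main=B]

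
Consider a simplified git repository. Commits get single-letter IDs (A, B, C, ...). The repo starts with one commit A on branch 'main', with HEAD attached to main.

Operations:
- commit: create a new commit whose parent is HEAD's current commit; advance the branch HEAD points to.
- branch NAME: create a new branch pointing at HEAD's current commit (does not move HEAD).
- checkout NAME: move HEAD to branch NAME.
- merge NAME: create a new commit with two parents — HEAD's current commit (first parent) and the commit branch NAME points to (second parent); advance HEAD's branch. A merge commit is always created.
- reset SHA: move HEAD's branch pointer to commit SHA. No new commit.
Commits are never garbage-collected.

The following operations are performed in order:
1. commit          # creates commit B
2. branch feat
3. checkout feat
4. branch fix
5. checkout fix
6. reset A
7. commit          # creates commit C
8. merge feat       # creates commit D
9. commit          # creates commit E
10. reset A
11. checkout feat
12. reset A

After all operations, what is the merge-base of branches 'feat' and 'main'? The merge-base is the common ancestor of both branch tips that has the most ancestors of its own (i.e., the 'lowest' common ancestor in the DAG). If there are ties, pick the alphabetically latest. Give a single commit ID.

Answer: A

Derivation:
After op 1 (commit): HEAD=main@B [main=B]
After op 2 (branch): HEAD=main@B [feat=B main=B]
After op 3 (checkout): HEAD=feat@B [feat=B main=B]
After op 4 (branch): HEAD=feat@B [feat=B fix=B main=B]
After op 5 (checkout): HEAD=fix@B [feat=B fix=B main=B]
After op 6 (reset): HEAD=fix@A [feat=B fix=A main=B]
After op 7 (commit): HEAD=fix@C [feat=B fix=C main=B]
After op 8 (merge): HEAD=fix@D [feat=B fix=D main=B]
After op 9 (commit): HEAD=fix@E [feat=B fix=E main=B]
After op 10 (reset): HEAD=fix@A [feat=B fix=A main=B]
After op 11 (checkout): HEAD=feat@B [feat=B fix=A main=B]
After op 12 (reset): HEAD=feat@A [feat=A fix=A main=B]
ancestors(feat=A): ['A']
ancestors(main=B): ['A', 'B']
common: ['A']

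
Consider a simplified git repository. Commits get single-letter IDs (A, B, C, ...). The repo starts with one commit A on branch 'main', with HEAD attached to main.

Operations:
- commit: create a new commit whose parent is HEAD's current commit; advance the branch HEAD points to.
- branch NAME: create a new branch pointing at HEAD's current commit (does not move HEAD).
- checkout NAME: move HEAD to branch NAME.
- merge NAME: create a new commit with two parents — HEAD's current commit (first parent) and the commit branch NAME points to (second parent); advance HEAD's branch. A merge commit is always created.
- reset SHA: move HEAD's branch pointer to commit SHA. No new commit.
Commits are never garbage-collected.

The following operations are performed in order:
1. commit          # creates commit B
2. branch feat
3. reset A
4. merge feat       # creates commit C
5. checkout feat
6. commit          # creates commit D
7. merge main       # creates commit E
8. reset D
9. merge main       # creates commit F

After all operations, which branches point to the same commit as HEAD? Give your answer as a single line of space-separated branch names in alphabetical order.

Answer: feat

Derivation:
After op 1 (commit): HEAD=main@B [main=B]
After op 2 (branch): HEAD=main@B [feat=B main=B]
After op 3 (reset): HEAD=main@A [feat=B main=A]
After op 4 (merge): HEAD=main@C [feat=B main=C]
After op 5 (checkout): HEAD=feat@B [feat=B main=C]
After op 6 (commit): HEAD=feat@D [feat=D main=C]
After op 7 (merge): HEAD=feat@E [feat=E main=C]
After op 8 (reset): HEAD=feat@D [feat=D main=C]
After op 9 (merge): HEAD=feat@F [feat=F main=C]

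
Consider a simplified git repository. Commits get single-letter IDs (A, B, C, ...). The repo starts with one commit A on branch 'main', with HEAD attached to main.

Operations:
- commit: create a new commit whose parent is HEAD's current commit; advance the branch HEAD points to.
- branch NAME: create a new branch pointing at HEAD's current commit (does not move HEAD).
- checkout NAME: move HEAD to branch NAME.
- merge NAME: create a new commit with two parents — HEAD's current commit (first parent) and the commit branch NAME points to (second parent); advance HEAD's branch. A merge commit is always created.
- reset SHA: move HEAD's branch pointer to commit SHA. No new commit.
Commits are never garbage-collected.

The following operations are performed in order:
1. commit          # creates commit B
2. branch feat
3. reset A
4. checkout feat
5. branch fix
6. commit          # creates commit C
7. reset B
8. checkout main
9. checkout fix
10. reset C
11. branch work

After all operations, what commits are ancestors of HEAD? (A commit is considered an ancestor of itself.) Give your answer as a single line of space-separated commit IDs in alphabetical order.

After op 1 (commit): HEAD=main@B [main=B]
After op 2 (branch): HEAD=main@B [feat=B main=B]
After op 3 (reset): HEAD=main@A [feat=B main=A]
After op 4 (checkout): HEAD=feat@B [feat=B main=A]
After op 5 (branch): HEAD=feat@B [feat=B fix=B main=A]
After op 6 (commit): HEAD=feat@C [feat=C fix=B main=A]
After op 7 (reset): HEAD=feat@B [feat=B fix=B main=A]
After op 8 (checkout): HEAD=main@A [feat=B fix=B main=A]
After op 9 (checkout): HEAD=fix@B [feat=B fix=B main=A]
After op 10 (reset): HEAD=fix@C [feat=B fix=C main=A]
After op 11 (branch): HEAD=fix@C [feat=B fix=C main=A work=C]

Answer: A B C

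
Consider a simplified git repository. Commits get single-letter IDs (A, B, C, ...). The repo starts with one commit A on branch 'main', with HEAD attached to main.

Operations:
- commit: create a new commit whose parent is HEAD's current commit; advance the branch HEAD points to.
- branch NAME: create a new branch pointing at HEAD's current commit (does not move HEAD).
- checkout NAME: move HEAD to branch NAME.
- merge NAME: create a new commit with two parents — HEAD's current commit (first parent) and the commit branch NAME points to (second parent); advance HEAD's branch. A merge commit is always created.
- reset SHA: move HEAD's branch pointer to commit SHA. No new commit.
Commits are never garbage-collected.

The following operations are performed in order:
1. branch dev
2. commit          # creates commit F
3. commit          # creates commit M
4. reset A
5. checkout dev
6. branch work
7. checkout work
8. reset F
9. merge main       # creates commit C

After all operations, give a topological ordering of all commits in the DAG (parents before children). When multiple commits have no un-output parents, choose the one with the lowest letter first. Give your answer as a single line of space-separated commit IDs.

After op 1 (branch): HEAD=main@A [dev=A main=A]
After op 2 (commit): HEAD=main@F [dev=A main=F]
After op 3 (commit): HEAD=main@M [dev=A main=M]
After op 4 (reset): HEAD=main@A [dev=A main=A]
After op 5 (checkout): HEAD=dev@A [dev=A main=A]
After op 6 (branch): HEAD=dev@A [dev=A main=A work=A]
After op 7 (checkout): HEAD=work@A [dev=A main=A work=A]
After op 8 (reset): HEAD=work@F [dev=A main=A work=F]
After op 9 (merge): HEAD=work@C [dev=A main=A work=C]
commit A: parents=[]
commit C: parents=['F', 'A']
commit F: parents=['A']
commit M: parents=['F']

Answer: A F C M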